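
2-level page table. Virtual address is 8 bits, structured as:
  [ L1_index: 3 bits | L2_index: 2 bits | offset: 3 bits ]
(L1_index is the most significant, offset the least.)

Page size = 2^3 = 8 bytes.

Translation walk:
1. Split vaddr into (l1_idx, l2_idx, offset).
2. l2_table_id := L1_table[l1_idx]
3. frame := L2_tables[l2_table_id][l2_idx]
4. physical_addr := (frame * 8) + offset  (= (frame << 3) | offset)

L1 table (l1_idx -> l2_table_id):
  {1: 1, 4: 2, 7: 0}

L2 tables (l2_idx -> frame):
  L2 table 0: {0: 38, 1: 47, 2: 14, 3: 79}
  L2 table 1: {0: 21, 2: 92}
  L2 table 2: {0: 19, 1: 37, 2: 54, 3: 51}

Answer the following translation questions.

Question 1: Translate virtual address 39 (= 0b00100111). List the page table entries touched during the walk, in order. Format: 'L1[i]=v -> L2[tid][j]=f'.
vaddr = 39 = 0b00100111
Split: l1_idx=1, l2_idx=0, offset=7

Answer: L1[1]=1 -> L2[1][0]=21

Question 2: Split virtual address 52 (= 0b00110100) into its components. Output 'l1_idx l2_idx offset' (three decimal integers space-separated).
vaddr = 52 = 0b00110100
  top 3 bits -> l1_idx = 1
  next 2 bits -> l2_idx = 2
  bottom 3 bits -> offset = 4

Answer: 1 2 4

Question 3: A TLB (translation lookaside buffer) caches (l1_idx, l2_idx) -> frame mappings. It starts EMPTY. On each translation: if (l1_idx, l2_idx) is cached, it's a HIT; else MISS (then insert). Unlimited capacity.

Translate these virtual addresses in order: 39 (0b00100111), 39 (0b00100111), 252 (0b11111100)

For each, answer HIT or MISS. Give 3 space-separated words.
vaddr=39: (1,0) not in TLB -> MISS, insert
vaddr=39: (1,0) in TLB -> HIT
vaddr=252: (7,3) not in TLB -> MISS, insert

Answer: MISS HIT MISS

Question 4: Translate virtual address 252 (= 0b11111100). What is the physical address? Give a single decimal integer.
vaddr = 252 = 0b11111100
Split: l1_idx=7, l2_idx=3, offset=4
L1[7] = 0
L2[0][3] = 79
paddr = 79 * 8 + 4 = 636

Answer: 636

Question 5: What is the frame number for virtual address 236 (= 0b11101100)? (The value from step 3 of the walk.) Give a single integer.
Answer: 47

Derivation:
vaddr = 236: l1_idx=7, l2_idx=1
L1[7] = 0; L2[0][1] = 47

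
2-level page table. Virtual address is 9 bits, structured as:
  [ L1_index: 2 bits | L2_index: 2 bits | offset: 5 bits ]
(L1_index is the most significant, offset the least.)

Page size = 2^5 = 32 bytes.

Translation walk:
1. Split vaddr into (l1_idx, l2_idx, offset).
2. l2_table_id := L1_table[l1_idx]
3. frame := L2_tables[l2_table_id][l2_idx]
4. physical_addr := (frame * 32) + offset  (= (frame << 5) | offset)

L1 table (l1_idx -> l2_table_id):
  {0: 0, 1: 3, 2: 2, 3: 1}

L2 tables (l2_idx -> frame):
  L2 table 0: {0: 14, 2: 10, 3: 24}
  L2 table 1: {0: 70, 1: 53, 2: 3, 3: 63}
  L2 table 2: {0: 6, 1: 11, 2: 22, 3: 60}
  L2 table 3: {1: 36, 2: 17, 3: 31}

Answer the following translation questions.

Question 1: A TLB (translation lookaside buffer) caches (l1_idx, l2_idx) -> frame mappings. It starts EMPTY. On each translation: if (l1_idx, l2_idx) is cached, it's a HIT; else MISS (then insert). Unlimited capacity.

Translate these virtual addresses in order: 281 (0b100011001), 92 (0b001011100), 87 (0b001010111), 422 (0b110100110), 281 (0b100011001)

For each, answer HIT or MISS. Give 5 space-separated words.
vaddr=281: (2,0) not in TLB -> MISS, insert
vaddr=92: (0,2) not in TLB -> MISS, insert
vaddr=87: (0,2) in TLB -> HIT
vaddr=422: (3,1) not in TLB -> MISS, insert
vaddr=281: (2,0) in TLB -> HIT

Answer: MISS MISS HIT MISS HIT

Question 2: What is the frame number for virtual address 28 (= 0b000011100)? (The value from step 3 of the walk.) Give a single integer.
Answer: 14

Derivation:
vaddr = 28: l1_idx=0, l2_idx=0
L1[0] = 0; L2[0][0] = 14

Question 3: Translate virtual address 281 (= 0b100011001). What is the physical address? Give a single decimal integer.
Answer: 217

Derivation:
vaddr = 281 = 0b100011001
Split: l1_idx=2, l2_idx=0, offset=25
L1[2] = 2
L2[2][0] = 6
paddr = 6 * 32 + 25 = 217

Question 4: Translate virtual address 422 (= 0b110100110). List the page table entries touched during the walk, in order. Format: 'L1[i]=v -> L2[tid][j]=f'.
vaddr = 422 = 0b110100110
Split: l1_idx=3, l2_idx=1, offset=6

Answer: L1[3]=1 -> L2[1][1]=53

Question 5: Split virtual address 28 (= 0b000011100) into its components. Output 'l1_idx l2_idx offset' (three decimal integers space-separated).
Answer: 0 0 28

Derivation:
vaddr = 28 = 0b000011100
  top 2 bits -> l1_idx = 0
  next 2 bits -> l2_idx = 0
  bottom 5 bits -> offset = 28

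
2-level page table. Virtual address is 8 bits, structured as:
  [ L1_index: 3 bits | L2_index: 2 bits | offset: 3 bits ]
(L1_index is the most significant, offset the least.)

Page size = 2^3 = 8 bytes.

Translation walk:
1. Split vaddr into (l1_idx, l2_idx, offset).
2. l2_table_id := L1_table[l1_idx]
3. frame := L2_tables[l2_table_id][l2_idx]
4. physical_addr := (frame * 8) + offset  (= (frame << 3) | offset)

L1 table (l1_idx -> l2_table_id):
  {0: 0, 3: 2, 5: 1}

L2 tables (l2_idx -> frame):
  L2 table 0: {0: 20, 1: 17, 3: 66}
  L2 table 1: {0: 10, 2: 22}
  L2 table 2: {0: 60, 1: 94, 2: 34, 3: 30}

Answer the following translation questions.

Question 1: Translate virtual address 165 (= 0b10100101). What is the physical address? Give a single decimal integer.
vaddr = 165 = 0b10100101
Split: l1_idx=5, l2_idx=0, offset=5
L1[5] = 1
L2[1][0] = 10
paddr = 10 * 8 + 5 = 85

Answer: 85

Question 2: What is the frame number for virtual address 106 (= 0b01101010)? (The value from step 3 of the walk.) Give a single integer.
Answer: 94

Derivation:
vaddr = 106: l1_idx=3, l2_idx=1
L1[3] = 2; L2[2][1] = 94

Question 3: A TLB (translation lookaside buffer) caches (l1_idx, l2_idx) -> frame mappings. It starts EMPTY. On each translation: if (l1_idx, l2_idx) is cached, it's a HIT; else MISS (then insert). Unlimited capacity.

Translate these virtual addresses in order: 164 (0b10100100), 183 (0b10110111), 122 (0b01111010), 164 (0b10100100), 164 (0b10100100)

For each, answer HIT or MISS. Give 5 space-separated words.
Answer: MISS MISS MISS HIT HIT

Derivation:
vaddr=164: (5,0) not in TLB -> MISS, insert
vaddr=183: (5,2) not in TLB -> MISS, insert
vaddr=122: (3,3) not in TLB -> MISS, insert
vaddr=164: (5,0) in TLB -> HIT
vaddr=164: (5,0) in TLB -> HIT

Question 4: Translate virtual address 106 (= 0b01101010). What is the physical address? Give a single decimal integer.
vaddr = 106 = 0b01101010
Split: l1_idx=3, l2_idx=1, offset=2
L1[3] = 2
L2[2][1] = 94
paddr = 94 * 8 + 2 = 754

Answer: 754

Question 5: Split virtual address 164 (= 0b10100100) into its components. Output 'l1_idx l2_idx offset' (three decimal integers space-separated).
Answer: 5 0 4

Derivation:
vaddr = 164 = 0b10100100
  top 3 bits -> l1_idx = 5
  next 2 bits -> l2_idx = 0
  bottom 3 bits -> offset = 4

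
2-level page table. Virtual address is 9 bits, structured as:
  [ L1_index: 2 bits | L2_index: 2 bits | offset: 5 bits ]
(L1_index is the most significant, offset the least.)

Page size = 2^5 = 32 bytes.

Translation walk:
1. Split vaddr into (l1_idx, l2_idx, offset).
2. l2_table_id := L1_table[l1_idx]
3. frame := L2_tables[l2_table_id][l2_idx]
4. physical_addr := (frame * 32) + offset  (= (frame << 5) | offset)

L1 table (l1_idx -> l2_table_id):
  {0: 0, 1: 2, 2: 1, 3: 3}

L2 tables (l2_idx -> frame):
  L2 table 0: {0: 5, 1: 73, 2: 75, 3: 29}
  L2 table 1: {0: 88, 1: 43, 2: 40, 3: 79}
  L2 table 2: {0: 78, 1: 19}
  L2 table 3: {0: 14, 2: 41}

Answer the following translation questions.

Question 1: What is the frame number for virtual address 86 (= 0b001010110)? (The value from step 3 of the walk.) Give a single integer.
vaddr = 86: l1_idx=0, l2_idx=2
L1[0] = 0; L2[0][2] = 75

Answer: 75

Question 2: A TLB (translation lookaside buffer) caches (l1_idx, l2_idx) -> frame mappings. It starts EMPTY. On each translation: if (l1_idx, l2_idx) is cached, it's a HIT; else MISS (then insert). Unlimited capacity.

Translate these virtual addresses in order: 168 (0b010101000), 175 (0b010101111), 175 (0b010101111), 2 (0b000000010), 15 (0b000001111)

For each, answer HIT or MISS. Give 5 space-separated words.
Answer: MISS HIT HIT MISS HIT

Derivation:
vaddr=168: (1,1) not in TLB -> MISS, insert
vaddr=175: (1,1) in TLB -> HIT
vaddr=175: (1,1) in TLB -> HIT
vaddr=2: (0,0) not in TLB -> MISS, insert
vaddr=15: (0,0) in TLB -> HIT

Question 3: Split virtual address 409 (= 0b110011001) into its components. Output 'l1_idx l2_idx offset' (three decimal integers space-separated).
Answer: 3 0 25

Derivation:
vaddr = 409 = 0b110011001
  top 2 bits -> l1_idx = 3
  next 2 bits -> l2_idx = 0
  bottom 5 bits -> offset = 25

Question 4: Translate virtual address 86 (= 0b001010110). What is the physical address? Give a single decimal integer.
vaddr = 86 = 0b001010110
Split: l1_idx=0, l2_idx=2, offset=22
L1[0] = 0
L2[0][2] = 75
paddr = 75 * 32 + 22 = 2422

Answer: 2422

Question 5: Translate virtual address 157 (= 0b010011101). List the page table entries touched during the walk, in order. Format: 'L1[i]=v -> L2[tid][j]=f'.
vaddr = 157 = 0b010011101
Split: l1_idx=1, l2_idx=0, offset=29

Answer: L1[1]=2 -> L2[2][0]=78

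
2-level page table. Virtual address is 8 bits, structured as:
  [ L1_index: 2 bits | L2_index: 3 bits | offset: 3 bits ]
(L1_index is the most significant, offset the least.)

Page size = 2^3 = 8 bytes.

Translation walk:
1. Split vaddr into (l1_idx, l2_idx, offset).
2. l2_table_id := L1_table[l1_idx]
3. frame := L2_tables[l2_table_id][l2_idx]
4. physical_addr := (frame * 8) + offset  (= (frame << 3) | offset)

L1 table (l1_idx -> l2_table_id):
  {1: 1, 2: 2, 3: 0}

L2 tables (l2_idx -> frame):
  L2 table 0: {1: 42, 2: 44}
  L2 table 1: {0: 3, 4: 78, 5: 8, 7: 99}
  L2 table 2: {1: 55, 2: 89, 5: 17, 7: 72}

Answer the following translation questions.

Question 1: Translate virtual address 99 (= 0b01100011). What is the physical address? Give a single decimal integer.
vaddr = 99 = 0b01100011
Split: l1_idx=1, l2_idx=4, offset=3
L1[1] = 1
L2[1][4] = 78
paddr = 78 * 8 + 3 = 627

Answer: 627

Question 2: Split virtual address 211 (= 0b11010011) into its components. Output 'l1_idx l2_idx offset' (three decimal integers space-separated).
Answer: 3 2 3

Derivation:
vaddr = 211 = 0b11010011
  top 2 bits -> l1_idx = 3
  next 3 bits -> l2_idx = 2
  bottom 3 bits -> offset = 3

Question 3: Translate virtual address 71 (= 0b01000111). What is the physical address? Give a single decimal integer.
Answer: 31

Derivation:
vaddr = 71 = 0b01000111
Split: l1_idx=1, l2_idx=0, offset=7
L1[1] = 1
L2[1][0] = 3
paddr = 3 * 8 + 7 = 31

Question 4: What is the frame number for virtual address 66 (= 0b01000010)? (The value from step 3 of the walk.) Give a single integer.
vaddr = 66: l1_idx=1, l2_idx=0
L1[1] = 1; L2[1][0] = 3

Answer: 3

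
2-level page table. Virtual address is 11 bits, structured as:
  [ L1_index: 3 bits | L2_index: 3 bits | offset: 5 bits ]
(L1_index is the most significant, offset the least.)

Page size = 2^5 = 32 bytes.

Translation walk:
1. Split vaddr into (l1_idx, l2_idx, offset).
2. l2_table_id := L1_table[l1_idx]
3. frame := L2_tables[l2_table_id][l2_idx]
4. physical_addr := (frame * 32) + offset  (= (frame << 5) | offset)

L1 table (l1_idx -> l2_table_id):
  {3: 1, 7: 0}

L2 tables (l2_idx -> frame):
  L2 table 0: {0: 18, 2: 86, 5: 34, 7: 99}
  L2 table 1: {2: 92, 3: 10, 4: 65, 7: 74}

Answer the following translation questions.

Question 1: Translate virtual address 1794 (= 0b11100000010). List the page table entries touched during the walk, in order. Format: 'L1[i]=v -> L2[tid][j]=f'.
vaddr = 1794 = 0b11100000010
Split: l1_idx=7, l2_idx=0, offset=2

Answer: L1[7]=0 -> L2[0][0]=18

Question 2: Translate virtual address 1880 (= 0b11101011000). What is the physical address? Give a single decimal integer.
vaddr = 1880 = 0b11101011000
Split: l1_idx=7, l2_idx=2, offset=24
L1[7] = 0
L2[0][2] = 86
paddr = 86 * 32 + 24 = 2776

Answer: 2776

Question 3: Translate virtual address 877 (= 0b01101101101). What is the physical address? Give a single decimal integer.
vaddr = 877 = 0b01101101101
Split: l1_idx=3, l2_idx=3, offset=13
L1[3] = 1
L2[1][3] = 10
paddr = 10 * 32 + 13 = 333

Answer: 333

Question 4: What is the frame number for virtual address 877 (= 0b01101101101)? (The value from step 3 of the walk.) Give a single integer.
Answer: 10

Derivation:
vaddr = 877: l1_idx=3, l2_idx=3
L1[3] = 1; L2[1][3] = 10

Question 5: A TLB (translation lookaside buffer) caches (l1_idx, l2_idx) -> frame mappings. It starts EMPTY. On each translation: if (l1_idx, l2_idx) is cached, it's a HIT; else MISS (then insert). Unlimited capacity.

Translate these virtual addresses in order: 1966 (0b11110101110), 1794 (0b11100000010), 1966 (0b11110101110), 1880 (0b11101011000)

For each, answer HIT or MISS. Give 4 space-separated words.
vaddr=1966: (7,5) not in TLB -> MISS, insert
vaddr=1794: (7,0) not in TLB -> MISS, insert
vaddr=1966: (7,5) in TLB -> HIT
vaddr=1880: (7,2) not in TLB -> MISS, insert

Answer: MISS MISS HIT MISS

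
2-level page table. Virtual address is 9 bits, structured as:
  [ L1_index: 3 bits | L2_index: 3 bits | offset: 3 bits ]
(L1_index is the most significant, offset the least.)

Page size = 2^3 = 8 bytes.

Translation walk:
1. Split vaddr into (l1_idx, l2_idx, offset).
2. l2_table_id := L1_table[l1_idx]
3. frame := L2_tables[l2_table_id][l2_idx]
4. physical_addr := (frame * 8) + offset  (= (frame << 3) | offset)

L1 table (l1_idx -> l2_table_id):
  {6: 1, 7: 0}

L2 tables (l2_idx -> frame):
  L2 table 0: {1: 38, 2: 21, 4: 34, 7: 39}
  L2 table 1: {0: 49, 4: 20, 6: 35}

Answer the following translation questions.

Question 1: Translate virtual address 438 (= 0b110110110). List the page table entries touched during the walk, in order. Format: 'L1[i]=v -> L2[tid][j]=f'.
vaddr = 438 = 0b110110110
Split: l1_idx=6, l2_idx=6, offset=6

Answer: L1[6]=1 -> L2[1][6]=35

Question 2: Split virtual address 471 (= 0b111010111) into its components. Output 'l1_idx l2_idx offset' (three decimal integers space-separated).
Answer: 7 2 7

Derivation:
vaddr = 471 = 0b111010111
  top 3 bits -> l1_idx = 7
  next 3 bits -> l2_idx = 2
  bottom 3 bits -> offset = 7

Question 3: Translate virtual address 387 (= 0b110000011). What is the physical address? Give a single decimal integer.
vaddr = 387 = 0b110000011
Split: l1_idx=6, l2_idx=0, offset=3
L1[6] = 1
L2[1][0] = 49
paddr = 49 * 8 + 3 = 395

Answer: 395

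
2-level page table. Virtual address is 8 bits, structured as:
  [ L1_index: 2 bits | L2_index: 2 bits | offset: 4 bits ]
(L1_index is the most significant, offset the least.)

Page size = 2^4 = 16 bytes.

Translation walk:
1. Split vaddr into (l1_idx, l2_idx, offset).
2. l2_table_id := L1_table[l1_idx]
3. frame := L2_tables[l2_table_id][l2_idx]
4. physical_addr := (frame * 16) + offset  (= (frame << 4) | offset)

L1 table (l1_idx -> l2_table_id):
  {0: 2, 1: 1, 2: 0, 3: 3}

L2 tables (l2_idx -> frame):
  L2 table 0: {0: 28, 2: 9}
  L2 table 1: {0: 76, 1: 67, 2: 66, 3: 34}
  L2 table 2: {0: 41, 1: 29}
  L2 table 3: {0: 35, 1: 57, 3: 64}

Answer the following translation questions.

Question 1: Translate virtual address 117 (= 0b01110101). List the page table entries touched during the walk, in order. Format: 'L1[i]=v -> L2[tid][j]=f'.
vaddr = 117 = 0b01110101
Split: l1_idx=1, l2_idx=3, offset=5

Answer: L1[1]=1 -> L2[1][3]=34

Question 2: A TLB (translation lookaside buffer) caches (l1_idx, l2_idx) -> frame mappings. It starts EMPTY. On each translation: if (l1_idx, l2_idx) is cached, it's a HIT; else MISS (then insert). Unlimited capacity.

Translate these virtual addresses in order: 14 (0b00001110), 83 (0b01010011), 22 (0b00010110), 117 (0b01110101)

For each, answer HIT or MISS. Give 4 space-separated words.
Answer: MISS MISS MISS MISS

Derivation:
vaddr=14: (0,0) not in TLB -> MISS, insert
vaddr=83: (1,1) not in TLB -> MISS, insert
vaddr=22: (0,1) not in TLB -> MISS, insert
vaddr=117: (1,3) not in TLB -> MISS, insert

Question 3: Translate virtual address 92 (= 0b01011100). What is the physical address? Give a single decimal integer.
Answer: 1084

Derivation:
vaddr = 92 = 0b01011100
Split: l1_idx=1, l2_idx=1, offset=12
L1[1] = 1
L2[1][1] = 67
paddr = 67 * 16 + 12 = 1084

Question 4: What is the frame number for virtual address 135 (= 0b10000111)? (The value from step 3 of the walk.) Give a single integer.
vaddr = 135: l1_idx=2, l2_idx=0
L1[2] = 0; L2[0][0] = 28

Answer: 28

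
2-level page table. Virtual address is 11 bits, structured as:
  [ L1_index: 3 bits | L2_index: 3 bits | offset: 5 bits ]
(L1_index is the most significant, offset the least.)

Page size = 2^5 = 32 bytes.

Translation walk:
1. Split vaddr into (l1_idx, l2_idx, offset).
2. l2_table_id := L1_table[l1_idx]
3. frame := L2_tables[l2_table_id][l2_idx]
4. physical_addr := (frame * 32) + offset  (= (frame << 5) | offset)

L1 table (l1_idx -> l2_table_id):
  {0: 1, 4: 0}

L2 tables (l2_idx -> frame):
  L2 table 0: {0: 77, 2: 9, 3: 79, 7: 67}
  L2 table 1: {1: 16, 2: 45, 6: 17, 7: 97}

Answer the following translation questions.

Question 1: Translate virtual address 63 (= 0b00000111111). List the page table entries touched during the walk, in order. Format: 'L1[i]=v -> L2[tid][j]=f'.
Answer: L1[0]=1 -> L2[1][1]=16

Derivation:
vaddr = 63 = 0b00000111111
Split: l1_idx=0, l2_idx=1, offset=31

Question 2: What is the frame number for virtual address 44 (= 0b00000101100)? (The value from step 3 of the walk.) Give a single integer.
vaddr = 44: l1_idx=0, l2_idx=1
L1[0] = 1; L2[1][1] = 16

Answer: 16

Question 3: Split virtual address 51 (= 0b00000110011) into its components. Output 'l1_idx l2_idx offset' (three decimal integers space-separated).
vaddr = 51 = 0b00000110011
  top 3 bits -> l1_idx = 0
  next 3 bits -> l2_idx = 1
  bottom 5 bits -> offset = 19

Answer: 0 1 19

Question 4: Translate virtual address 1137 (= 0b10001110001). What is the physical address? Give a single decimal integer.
vaddr = 1137 = 0b10001110001
Split: l1_idx=4, l2_idx=3, offset=17
L1[4] = 0
L2[0][3] = 79
paddr = 79 * 32 + 17 = 2545

Answer: 2545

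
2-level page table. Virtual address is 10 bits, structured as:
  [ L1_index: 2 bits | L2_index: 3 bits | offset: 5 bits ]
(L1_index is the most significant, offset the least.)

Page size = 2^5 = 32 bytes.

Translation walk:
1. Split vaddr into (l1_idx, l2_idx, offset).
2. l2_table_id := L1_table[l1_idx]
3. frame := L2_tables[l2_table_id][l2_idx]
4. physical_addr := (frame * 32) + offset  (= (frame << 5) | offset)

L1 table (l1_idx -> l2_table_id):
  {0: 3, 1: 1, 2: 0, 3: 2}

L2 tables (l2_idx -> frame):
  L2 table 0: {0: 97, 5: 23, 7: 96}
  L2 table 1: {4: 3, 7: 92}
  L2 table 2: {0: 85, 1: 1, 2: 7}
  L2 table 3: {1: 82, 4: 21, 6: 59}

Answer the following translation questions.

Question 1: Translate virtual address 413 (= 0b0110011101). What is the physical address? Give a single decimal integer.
vaddr = 413 = 0b0110011101
Split: l1_idx=1, l2_idx=4, offset=29
L1[1] = 1
L2[1][4] = 3
paddr = 3 * 32 + 29 = 125

Answer: 125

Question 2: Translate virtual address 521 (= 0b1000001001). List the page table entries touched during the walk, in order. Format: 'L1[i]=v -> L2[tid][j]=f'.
Answer: L1[2]=0 -> L2[0][0]=97

Derivation:
vaddr = 521 = 0b1000001001
Split: l1_idx=2, l2_idx=0, offset=9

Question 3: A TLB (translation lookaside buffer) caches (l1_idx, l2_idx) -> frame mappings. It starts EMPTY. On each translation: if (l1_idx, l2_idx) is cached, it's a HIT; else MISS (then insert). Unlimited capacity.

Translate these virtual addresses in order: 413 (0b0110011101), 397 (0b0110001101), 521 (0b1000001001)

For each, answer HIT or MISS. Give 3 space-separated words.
vaddr=413: (1,4) not in TLB -> MISS, insert
vaddr=397: (1,4) in TLB -> HIT
vaddr=521: (2,0) not in TLB -> MISS, insert

Answer: MISS HIT MISS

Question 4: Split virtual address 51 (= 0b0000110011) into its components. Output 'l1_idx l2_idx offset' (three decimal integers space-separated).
Answer: 0 1 19

Derivation:
vaddr = 51 = 0b0000110011
  top 2 bits -> l1_idx = 0
  next 3 bits -> l2_idx = 1
  bottom 5 bits -> offset = 19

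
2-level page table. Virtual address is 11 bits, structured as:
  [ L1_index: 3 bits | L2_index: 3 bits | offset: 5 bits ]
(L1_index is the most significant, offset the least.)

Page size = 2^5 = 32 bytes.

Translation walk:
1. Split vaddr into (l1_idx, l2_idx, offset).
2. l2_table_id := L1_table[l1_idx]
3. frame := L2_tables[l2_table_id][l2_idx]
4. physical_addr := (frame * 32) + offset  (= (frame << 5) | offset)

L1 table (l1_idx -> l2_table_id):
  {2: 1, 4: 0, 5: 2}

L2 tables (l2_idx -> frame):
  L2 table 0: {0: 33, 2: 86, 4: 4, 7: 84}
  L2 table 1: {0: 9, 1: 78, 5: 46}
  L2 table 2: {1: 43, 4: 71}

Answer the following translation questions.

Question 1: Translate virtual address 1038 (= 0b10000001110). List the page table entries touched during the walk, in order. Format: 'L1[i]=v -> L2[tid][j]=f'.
Answer: L1[4]=0 -> L2[0][0]=33

Derivation:
vaddr = 1038 = 0b10000001110
Split: l1_idx=4, l2_idx=0, offset=14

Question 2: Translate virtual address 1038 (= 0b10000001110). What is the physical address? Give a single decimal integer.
vaddr = 1038 = 0b10000001110
Split: l1_idx=4, l2_idx=0, offset=14
L1[4] = 0
L2[0][0] = 33
paddr = 33 * 32 + 14 = 1070

Answer: 1070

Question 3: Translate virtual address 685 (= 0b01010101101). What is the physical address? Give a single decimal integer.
Answer: 1485

Derivation:
vaddr = 685 = 0b01010101101
Split: l1_idx=2, l2_idx=5, offset=13
L1[2] = 1
L2[1][5] = 46
paddr = 46 * 32 + 13 = 1485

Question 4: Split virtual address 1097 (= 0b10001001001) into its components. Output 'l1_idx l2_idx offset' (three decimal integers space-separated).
vaddr = 1097 = 0b10001001001
  top 3 bits -> l1_idx = 4
  next 3 bits -> l2_idx = 2
  bottom 5 bits -> offset = 9

Answer: 4 2 9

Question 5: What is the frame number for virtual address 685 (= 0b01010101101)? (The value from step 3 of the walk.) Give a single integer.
Answer: 46

Derivation:
vaddr = 685: l1_idx=2, l2_idx=5
L1[2] = 1; L2[1][5] = 46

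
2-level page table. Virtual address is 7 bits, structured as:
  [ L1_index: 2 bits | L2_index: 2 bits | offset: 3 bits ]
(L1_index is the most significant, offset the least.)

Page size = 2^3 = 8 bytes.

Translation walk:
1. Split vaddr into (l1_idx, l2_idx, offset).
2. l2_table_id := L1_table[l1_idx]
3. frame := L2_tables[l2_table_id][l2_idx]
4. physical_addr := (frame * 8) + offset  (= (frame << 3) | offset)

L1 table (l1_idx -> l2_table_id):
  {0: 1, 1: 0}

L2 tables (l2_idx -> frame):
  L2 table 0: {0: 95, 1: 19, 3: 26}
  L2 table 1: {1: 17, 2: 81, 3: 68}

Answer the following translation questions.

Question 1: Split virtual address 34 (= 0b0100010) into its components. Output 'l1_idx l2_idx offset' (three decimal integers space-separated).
Answer: 1 0 2

Derivation:
vaddr = 34 = 0b0100010
  top 2 bits -> l1_idx = 1
  next 2 bits -> l2_idx = 0
  bottom 3 bits -> offset = 2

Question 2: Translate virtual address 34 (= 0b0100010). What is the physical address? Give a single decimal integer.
Answer: 762

Derivation:
vaddr = 34 = 0b0100010
Split: l1_idx=1, l2_idx=0, offset=2
L1[1] = 0
L2[0][0] = 95
paddr = 95 * 8 + 2 = 762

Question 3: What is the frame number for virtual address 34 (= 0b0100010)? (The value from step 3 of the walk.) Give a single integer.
vaddr = 34: l1_idx=1, l2_idx=0
L1[1] = 0; L2[0][0] = 95

Answer: 95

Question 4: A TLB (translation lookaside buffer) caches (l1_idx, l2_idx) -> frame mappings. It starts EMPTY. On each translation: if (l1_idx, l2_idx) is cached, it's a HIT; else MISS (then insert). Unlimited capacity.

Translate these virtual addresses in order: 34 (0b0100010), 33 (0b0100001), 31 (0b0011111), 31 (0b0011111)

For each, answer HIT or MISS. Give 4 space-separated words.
Answer: MISS HIT MISS HIT

Derivation:
vaddr=34: (1,0) not in TLB -> MISS, insert
vaddr=33: (1,0) in TLB -> HIT
vaddr=31: (0,3) not in TLB -> MISS, insert
vaddr=31: (0,3) in TLB -> HIT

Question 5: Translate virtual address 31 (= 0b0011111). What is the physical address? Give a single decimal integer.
vaddr = 31 = 0b0011111
Split: l1_idx=0, l2_idx=3, offset=7
L1[0] = 1
L2[1][3] = 68
paddr = 68 * 8 + 7 = 551

Answer: 551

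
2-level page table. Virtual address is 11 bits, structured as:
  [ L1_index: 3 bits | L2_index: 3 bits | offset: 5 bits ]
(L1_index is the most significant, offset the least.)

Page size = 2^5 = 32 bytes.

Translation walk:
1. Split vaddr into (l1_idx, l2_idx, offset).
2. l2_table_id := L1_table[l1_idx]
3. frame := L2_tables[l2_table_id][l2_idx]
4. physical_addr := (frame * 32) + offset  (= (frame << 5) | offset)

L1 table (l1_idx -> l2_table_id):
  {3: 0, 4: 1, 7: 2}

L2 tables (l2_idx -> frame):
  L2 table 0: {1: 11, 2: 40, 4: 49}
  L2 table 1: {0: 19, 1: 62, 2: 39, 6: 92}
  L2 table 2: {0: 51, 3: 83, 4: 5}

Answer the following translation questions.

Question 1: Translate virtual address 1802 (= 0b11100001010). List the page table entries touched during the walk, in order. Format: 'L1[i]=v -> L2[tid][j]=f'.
vaddr = 1802 = 0b11100001010
Split: l1_idx=7, l2_idx=0, offset=10

Answer: L1[7]=2 -> L2[2][0]=51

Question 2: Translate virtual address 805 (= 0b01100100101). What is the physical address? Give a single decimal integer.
vaddr = 805 = 0b01100100101
Split: l1_idx=3, l2_idx=1, offset=5
L1[3] = 0
L2[0][1] = 11
paddr = 11 * 32 + 5 = 357

Answer: 357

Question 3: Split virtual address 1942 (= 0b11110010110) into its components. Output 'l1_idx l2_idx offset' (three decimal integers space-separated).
vaddr = 1942 = 0b11110010110
  top 3 bits -> l1_idx = 7
  next 3 bits -> l2_idx = 4
  bottom 5 bits -> offset = 22

Answer: 7 4 22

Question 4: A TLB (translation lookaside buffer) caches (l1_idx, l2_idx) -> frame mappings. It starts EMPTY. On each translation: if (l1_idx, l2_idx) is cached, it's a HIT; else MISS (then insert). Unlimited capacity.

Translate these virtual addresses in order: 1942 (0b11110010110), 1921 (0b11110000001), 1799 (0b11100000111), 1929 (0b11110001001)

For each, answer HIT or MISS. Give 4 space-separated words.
Answer: MISS HIT MISS HIT

Derivation:
vaddr=1942: (7,4) not in TLB -> MISS, insert
vaddr=1921: (7,4) in TLB -> HIT
vaddr=1799: (7,0) not in TLB -> MISS, insert
vaddr=1929: (7,4) in TLB -> HIT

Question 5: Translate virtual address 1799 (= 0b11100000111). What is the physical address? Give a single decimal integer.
Answer: 1639

Derivation:
vaddr = 1799 = 0b11100000111
Split: l1_idx=7, l2_idx=0, offset=7
L1[7] = 2
L2[2][0] = 51
paddr = 51 * 32 + 7 = 1639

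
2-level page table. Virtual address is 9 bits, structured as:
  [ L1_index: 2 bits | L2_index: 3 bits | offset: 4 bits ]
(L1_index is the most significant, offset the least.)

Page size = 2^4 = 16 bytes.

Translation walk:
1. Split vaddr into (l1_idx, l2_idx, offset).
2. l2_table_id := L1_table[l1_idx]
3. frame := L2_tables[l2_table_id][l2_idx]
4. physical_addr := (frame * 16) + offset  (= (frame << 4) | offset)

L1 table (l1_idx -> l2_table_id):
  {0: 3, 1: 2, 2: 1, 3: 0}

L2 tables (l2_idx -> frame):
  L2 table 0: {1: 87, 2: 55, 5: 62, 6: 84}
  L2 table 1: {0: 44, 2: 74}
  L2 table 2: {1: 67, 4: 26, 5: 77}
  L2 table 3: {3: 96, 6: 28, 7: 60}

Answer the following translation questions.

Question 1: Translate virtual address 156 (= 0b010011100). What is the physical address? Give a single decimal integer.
Answer: 1084

Derivation:
vaddr = 156 = 0b010011100
Split: l1_idx=1, l2_idx=1, offset=12
L1[1] = 2
L2[2][1] = 67
paddr = 67 * 16 + 12 = 1084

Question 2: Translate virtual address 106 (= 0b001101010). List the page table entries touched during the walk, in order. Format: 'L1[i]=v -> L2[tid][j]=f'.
Answer: L1[0]=3 -> L2[3][6]=28

Derivation:
vaddr = 106 = 0b001101010
Split: l1_idx=0, l2_idx=6, offset=10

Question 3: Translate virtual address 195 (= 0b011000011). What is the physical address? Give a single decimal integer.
vaddr = 195 = 0b011000011
Split: l1_idx=1, l2_idx=4, offset=3
L1[1] = 2
L2[2][4] = 26
paddr = 26 * 16 + 3 = 419

Answer: 419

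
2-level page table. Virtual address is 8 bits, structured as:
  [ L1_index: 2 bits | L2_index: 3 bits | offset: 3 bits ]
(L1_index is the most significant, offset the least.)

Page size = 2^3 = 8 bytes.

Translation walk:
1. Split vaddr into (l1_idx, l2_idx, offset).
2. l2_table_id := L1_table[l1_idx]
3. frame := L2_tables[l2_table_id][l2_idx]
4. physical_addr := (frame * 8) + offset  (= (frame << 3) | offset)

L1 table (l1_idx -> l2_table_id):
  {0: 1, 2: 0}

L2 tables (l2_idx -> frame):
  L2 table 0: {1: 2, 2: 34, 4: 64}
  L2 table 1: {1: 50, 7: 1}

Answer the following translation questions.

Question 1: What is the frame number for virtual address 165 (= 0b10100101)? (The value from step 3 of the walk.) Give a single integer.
vaddr = 165: l1_idx=2, l2_idx=4
L1[2] = 0; L2[0][4] = 64

Answer: 64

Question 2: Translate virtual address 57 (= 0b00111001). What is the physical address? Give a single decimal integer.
Answer: 9

Derivation:
vaddr = 57 = 0b00111001
Split: l1_idx=0, l2_idx=7, offset=1
L1[0] = 1
L2[1][7] = 1
paddr = 1 * 8 + 1 = 9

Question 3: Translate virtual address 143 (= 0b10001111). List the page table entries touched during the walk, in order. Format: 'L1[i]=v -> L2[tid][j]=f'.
Answer: L1[2]=0 -> L2[0][1]=2

Derivation:
vaddr = 143 = 0b10001111
Split: l1_idx=2, l2_idx=1, offset=7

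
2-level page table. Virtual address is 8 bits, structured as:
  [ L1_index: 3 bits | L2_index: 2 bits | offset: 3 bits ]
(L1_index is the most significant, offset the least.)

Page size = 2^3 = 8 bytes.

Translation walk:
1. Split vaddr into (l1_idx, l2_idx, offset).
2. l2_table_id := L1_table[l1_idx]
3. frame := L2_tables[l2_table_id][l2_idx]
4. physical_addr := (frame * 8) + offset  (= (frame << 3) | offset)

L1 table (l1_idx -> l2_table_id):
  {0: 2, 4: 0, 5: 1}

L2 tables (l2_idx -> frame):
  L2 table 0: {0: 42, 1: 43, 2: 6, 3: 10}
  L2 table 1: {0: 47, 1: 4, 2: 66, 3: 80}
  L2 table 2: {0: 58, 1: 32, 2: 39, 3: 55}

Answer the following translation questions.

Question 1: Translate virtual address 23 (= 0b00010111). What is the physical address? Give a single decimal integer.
vaddr = 23 = 0b00010111
Split: l1_idx=0, l2_idx=2, offset=7
L1[0] = 2
L2[2][2] = 39
paddr = 39 * 8 + 7 = 319

Answer: 319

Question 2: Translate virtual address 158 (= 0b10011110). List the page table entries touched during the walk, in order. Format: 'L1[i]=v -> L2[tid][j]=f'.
vaddr = 158 = 0b10011110
Split: l1_idx=4, l2_idx=3, offset=6

Answer: L1[4]=0 -> L2[0][3]=10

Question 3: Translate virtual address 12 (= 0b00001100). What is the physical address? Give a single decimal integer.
Answer: 260

Derivation:
vaddr = 12 = 0b00001100
Split: l1_idx=0, l2_idx=1, offset=4
L1[0] = 2
L2[2][1] = 32
paddr = 32 * 8 + 4 = 260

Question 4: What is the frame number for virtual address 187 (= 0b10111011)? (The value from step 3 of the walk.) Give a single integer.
vaddr = 187: l1_idx=5, l2_idx=3
L1[5] = 1; L2[1][3] = 80

Answer: 80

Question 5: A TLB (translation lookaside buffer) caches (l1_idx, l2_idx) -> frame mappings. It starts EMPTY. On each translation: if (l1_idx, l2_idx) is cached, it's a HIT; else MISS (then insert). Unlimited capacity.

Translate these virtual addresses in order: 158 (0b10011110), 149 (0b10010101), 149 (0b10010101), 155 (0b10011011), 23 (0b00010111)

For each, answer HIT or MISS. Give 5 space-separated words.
Answer: MISS MISS HIT HIT MISS

Derivation:
vaddr=158: (4,3) not in TLB -> MISS, insert
vaddr=149: (4,2) not in TLB -> MISS, insert
vaddr=149: (4,2) in TLB -> HIT
vaddr=155: (4,3) in TLB -> HIT
vaddr=23: (0,2) not in TLB -> MISS, insert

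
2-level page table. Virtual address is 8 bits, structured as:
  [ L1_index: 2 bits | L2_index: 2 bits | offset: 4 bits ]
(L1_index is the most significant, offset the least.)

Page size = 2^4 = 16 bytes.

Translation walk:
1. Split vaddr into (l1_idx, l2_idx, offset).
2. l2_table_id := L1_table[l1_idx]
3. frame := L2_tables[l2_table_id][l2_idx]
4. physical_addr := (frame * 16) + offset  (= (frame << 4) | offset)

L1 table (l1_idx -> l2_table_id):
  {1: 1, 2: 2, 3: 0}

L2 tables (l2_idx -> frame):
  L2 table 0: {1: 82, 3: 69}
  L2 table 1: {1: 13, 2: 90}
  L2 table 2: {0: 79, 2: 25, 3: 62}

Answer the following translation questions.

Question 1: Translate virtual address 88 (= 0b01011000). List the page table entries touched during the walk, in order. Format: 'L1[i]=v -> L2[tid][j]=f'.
vaddr = 88 = 0b01011000
Split: l1_idx=1, l2_idx=1, offset=8

Answer: L1[1]=1 -> L2[1][1]=13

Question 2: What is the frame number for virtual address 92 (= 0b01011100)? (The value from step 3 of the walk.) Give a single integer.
Answer: 13

Derivation:
vaddr = 92: l1_idx=1, l2_idx=1
L1[1] = 1; L2[1][1] = 13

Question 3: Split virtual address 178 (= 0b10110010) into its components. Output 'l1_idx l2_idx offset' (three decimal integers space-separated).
vaddr = 178 = 0b10110010
  top 2 bits -> l1_idx = 2
  next 2 bits -> l2_idx = 3
  bottom 4 bits -> offset = 2

Answer: 2 3 2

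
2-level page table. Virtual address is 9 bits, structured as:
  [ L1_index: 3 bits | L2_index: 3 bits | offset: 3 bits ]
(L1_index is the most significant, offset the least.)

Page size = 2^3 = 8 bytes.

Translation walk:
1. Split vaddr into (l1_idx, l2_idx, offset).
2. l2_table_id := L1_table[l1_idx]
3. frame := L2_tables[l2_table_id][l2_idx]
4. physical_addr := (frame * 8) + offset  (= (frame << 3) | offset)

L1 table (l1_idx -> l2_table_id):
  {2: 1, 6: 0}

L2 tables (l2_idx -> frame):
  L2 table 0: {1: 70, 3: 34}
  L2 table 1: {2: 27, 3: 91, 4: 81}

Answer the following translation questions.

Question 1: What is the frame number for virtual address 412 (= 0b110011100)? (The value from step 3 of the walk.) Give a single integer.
vaddr = 412: l1_idx=6, l2_idx=3
L1[6] = 0; L2[0][3] = 34

Answer: 34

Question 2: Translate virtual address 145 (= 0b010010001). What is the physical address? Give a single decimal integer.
Answer: 217

Derivation:
vaddr = 145 = 0b010010001
Split: l1_idx=2, l2_idx=2, offset=1
L1[2] = 1
L2[1][2] = 27
paddr = 27 * 8 + 1 = 217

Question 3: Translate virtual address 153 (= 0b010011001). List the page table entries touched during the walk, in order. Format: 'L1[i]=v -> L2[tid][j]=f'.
Answer: L1[2]=1 -> L2[1][3]=91

Derivation:
vaddr = 153 = 0b010011001
Split: l1_idx=2, l2_idx=3, offset=1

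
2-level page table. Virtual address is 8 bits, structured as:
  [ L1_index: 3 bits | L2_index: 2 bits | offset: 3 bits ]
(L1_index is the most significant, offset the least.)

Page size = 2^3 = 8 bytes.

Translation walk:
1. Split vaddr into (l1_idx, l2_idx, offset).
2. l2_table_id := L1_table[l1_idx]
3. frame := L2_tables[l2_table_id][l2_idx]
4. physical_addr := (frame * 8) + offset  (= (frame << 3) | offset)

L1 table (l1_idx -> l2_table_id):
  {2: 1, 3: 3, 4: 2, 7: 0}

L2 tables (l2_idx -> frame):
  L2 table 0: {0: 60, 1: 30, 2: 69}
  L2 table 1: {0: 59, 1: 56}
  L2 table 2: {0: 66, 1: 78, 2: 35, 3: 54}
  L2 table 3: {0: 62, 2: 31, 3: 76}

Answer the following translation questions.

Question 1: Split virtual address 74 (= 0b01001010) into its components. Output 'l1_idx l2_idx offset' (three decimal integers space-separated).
Answer: 2 1 2

Derivation:
vaddr = 74 = 0b01001010
  top 3 bits -> l1_idx = 2
  next 2 bits -> l2_idx = 1
  bottom 3 bits -> offset = 2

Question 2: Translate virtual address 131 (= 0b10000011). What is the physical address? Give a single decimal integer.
vaddr = 131 = 0b10000011
Split: l1_idx=4, l2_idx=0, offset=3
L1[4] = 2
L2[2][0] = 66
paddr = 66 * 8 + 3 = 531

Answer: 531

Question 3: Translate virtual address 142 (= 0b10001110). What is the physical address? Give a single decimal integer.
vaddr = 142 = 0b10001110
Split: l1_idx=4, l2_idx=1, offset=6
L1[4] = 2
L2[2][1] = 78
paddr = 78 * 8 + 6 = 630

Answer: 630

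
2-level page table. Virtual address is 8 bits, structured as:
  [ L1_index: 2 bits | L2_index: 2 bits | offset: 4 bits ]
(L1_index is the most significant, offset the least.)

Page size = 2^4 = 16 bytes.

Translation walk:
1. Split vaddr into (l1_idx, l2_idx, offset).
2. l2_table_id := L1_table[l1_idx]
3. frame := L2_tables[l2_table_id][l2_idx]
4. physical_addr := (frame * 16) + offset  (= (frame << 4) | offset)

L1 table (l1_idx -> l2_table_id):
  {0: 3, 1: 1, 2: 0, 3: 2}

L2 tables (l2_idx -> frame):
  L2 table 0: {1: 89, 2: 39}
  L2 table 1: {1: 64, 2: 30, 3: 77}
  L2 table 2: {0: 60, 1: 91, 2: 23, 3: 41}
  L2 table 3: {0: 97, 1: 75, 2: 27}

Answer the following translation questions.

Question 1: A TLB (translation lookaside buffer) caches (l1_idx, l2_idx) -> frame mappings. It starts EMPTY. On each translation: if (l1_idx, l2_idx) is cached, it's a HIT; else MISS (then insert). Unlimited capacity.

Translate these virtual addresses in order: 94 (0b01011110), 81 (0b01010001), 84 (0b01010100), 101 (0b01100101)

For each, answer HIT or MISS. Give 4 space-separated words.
Answer: MISS HIT HIT MISS

Derivation:
vaddr=94: (1,1) not in TLB -> MISS, insert
vaddr=81: (1,1) in TLB -> HIT
vaddr=84: (1,1) in TLB -> HIT
vaddr=101: (1,2) not in TLB -> MISS, insert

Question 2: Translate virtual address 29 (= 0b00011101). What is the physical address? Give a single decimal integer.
Answer: 1213

Derivation:
vaddr = 29 = 0b00011101
Split: l1_idx=0, l2_idx=1, offset=13
L1[0] = 3
L2[3][1] = 75
paddr = 75 * 16 + 13 = 1213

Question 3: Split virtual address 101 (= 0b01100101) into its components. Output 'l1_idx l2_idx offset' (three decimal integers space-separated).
Answer: 1 2 5

Derivation:
vaddr = 101 = 0b01100101
  top 2 bits -> l1_idx = 1
  next 2 bits -> l2_idx = 2
  bottom 4 bits -> offset = 5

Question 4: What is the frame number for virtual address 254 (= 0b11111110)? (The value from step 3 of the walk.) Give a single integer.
vaddr = 254: l1_idx=3, l2_idx=3
L1[3] = 2; L2[2][3] = 41

Answer: 41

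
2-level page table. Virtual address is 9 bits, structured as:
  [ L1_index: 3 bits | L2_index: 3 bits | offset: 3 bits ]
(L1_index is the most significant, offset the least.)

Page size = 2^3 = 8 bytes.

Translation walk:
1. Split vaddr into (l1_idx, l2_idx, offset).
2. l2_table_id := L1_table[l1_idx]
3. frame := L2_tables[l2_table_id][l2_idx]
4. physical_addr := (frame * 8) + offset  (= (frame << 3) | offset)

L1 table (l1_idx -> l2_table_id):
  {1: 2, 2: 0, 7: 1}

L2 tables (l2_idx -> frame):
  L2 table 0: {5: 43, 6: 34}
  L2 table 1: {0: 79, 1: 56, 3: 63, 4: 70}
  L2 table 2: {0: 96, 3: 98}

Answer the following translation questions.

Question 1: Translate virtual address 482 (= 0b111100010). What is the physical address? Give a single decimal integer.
vaddr = 482 = 0b111100010
Split: l1_idx=7, l2_idx=4, offset=2
L1[7] = 1
L2[1][4] = 70
paddr = 70 * 8 + 2 = 562

Answer: 562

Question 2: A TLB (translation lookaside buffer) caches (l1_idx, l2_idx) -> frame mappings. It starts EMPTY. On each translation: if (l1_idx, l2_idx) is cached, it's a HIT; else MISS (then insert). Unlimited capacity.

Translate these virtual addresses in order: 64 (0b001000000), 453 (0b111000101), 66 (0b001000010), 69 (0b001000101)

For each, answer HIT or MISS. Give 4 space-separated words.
vaddr=64: (1,0) not in TLB -> MISS, insert
vaddr=453: (7,0) not in TLB -> MISS, insert
vaddr=66: (1,0) in TLB -> HIT
vaddr=69: (1,0) in TLB -> HIT

Answer: MISS MISS HIT HIT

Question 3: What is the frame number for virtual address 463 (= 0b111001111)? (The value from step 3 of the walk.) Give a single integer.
vaddr = 463: l1_idx=7, l2_idx=1
L1[7] = 1; L2[1][1] = 56

Answer: 56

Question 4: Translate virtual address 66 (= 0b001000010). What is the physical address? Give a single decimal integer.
Answer: 770

Derivation:
vaddr = 66 = 0b001000010
Split: l1_idx=1, l2_idx=0, offset=2
L1[1] = 2
L2[2][0] = 96
paddr = 96 * 8 + 2 = 770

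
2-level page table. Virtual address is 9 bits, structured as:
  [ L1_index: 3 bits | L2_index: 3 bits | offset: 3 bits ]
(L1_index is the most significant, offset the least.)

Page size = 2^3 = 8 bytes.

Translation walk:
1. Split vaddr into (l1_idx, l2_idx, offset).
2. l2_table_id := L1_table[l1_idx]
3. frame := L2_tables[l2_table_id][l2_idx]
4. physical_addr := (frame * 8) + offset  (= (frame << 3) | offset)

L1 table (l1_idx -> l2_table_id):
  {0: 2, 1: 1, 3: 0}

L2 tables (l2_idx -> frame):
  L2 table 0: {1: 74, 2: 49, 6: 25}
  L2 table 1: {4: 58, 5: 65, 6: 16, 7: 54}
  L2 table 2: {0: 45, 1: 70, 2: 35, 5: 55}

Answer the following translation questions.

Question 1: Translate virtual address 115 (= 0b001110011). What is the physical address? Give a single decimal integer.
vaddr = 115 = 0b001110011
Split: l1_idx=1, l2_idx=6, offset=3
L1[1] = 1
L2[1][6] = 16
paddr = 16 * 8 + 3 = 131

Answer: 131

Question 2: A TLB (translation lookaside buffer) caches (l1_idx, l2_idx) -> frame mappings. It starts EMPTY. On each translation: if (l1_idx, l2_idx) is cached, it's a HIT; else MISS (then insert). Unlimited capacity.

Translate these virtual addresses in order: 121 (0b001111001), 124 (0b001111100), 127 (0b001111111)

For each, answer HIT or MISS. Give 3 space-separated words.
vaddr=121: (1,7) not in TLB -> MISS, insert
vaddr=124: (1,7) in TLB -> HIT
vaddr=127: (1,7) in TLB -> HIT

Answer: MISS HIT HIT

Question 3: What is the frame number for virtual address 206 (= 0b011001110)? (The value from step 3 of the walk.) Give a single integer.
Answer: 74

Derivation:
vaddr = 206: l1_idx=3, l2_idx=1
L1[3] = 0; L2[0][1] = 74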